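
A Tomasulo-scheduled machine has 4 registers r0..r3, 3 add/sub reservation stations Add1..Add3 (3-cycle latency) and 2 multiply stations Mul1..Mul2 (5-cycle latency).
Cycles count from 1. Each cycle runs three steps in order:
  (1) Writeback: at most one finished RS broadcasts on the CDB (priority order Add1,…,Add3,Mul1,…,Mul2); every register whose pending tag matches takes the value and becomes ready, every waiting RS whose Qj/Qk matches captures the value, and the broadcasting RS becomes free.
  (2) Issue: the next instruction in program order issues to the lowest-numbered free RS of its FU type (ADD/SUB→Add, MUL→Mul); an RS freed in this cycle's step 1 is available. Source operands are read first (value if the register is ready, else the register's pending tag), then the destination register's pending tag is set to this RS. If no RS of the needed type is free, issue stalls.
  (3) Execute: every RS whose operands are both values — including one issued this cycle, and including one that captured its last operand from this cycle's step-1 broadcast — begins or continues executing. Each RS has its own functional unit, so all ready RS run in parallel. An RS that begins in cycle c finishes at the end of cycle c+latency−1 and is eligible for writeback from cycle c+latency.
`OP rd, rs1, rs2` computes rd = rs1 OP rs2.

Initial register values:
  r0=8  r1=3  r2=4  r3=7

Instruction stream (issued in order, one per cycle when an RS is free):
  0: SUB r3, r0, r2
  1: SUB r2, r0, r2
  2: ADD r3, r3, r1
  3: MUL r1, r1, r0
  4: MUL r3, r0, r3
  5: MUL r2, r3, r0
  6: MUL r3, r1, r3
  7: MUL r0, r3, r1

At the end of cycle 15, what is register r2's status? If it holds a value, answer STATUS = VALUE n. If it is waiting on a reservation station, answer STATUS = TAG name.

STATUS = TAG Mul1

c1: issue SUB r3<-Add1 | r0:8,r1:3,r2:4,r3:Add1
c2: issue SUB r2<-Add2 | r0:8,r1:3,r2:Add2,r3:Add1
c3: issue ADD r3<-Add3 | r0:8,r1:3,r2:Add2,r3:Add3
c4: CDB Add1=4; issue MUL r1<-Mul1 | r0:8,r1:Mul1,r2:Add2,r3:Add3
c5: CDB Add2=4; issue MUL r3<-Mul2 | r0:8,r1:Mul1,r2:4,r3:Mul2
c6: stall | r0:8,r1:Mul1,r2:4,r3:Mul2
c7: CDB Add3=7; stall | r0:8,r1:Mul1,r2:4,r3:Mul2
c8: stall | r0:8,r1:Mul1,r2:4,r3:Mul2
c9: CDB Mul1=24; issue MUL r2<-Mul1 | r0:8,r1:24,r2:Mul1,r3:Mul2
c10: stall | r0:8,r1:24,r2:Mul1,r3:Mul2
c11: stall | r0:8,r1:24,r2:Mul1,r3:Mul2
c12: CDB Mul2=56; issue MUL r3<-Mul2 | r0:8,r1:24,r2:Mul1,r3:Mul2
c13: stall | r0:8,r1:24,r2:Mul1,r3:Mul2
c14: stall | r0:8,r1:24,r2:Mul1,r3:Mul2
c15: stall | r0:8,r1:24,r2:Mul1,r3:Mul2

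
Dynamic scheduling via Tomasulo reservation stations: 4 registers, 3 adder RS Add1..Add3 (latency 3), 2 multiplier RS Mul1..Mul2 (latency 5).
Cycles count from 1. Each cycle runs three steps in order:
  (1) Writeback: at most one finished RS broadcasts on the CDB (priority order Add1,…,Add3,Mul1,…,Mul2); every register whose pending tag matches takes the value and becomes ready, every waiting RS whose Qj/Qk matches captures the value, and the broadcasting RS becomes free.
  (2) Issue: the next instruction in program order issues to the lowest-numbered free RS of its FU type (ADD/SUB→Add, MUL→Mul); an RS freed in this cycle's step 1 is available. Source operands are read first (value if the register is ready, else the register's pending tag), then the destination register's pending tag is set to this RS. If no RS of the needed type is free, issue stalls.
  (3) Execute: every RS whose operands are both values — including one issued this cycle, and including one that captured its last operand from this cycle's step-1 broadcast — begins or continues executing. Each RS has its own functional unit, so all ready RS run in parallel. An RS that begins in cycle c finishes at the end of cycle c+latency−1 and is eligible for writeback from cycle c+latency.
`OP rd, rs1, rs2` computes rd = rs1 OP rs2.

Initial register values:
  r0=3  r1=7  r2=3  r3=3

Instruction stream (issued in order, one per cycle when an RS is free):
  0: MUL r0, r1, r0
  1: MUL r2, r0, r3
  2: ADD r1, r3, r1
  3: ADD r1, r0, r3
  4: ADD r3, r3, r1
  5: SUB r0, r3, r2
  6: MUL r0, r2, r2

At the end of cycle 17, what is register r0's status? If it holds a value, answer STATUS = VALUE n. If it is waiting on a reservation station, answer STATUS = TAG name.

c1: issue MUL r0<-Mul1 | r0:Mul1,r1:7,r2:3,r3:3
c2: issue MUL r2<-Mul2 | r0:Mul1,r1:7,r2:Mul2,r3:3
c3: issue ADD r1<-Add1 | r0:Mul1,r1:Add1,r2:Mul2,r3:3
c4: issue ADD r1<-Add2 | r0:Mul1,r1:Add2,r2:Mul2,r3:3
c5: issue ADD r3<-Add3 | r0:Mul1,r1:Add2,r2:Mul2,r3:Add3
c6: CDB Add1=10; issue SUB r0<-Add1 | r0:Add1,r1:Add2,r2:Mul2,r3:Add3
c7: CDB Mul1=21; issue MUL r0<-Mul1 | r0:Mul1,r1:Add2,r2:Mul2,r3:Add3
c8: - | r0:Mul1,r1:Add2,r2:Mul2,r3:Add3
c9: - | r0:Mul1,r1:Add2,r2:Mul2,r3:Add3
c10: CDB Add2=24 | r0:Mul1,r1:24,r2:Mul2,r3:Add3
c11: - | r0:Mul1,r1:24,r2:Mul2,r3:Add3
c12: CDB Mul2=63 | r0:Mul1,r1:24,r2:63,r3:Add3
c13: CDB Add3=27 | r0:Mul1,r1:24,r2:63,r3:27
c14: - | r0:Mul1,r1:24,r2:63,r3:27
c15: - | r0:Mul1,r1:24,r2:63,r3:27
c16: CDB Add1=-36 | r0:Mul1,r1:24,r2:63,r3:27
c17: CDB Mul1=3969 | r0:3969,r1:24,r2:63,r3:27

STATUS = VALUE 3969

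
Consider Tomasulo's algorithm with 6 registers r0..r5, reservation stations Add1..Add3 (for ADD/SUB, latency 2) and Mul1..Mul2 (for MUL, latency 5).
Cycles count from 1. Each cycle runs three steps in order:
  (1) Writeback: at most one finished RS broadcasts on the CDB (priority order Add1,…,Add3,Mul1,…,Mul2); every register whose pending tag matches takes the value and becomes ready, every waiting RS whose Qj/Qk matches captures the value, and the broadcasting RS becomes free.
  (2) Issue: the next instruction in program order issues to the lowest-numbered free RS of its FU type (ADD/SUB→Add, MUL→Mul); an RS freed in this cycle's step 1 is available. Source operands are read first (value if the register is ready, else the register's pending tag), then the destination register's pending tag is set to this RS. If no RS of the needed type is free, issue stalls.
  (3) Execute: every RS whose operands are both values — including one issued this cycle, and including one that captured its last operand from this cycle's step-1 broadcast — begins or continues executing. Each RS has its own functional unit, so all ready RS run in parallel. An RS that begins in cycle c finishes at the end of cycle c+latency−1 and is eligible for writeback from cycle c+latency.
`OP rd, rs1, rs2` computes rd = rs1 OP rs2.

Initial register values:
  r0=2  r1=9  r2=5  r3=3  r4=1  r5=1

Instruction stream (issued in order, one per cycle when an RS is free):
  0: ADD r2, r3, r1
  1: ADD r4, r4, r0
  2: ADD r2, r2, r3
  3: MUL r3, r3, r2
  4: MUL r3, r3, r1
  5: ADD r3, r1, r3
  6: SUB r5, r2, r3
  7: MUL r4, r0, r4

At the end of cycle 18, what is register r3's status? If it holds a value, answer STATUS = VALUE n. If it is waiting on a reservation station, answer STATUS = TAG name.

STATUS = VALUE 414

  c1: issue ADD r2<-Add1  regs: r0:2,r1:9,r2:Add1,r3:3,r4:1,r5:1
  c2: issue ADD r4<-Add2  regs: r0:2,r1:9,r2:Add1,r3:3,r4:Add2,r5:1
  c3: CDB Add1=12; issue ADD r2<-Add1  regs: r0:2,r1:9,r2:Add1,r3:3,r4:Add2,r5:1
  c4: CDB Add2=3; issue MUL r3<-Mul1  regs: r0:2,r1:9,r2:Add1,r3:Mul1,r4:3,r5:1
  c5: CDB Add1=15; issue MUL r3<-Mul2  regs: r0:2,r1:9,r2:15,r3:Mul2,r4:3,r5:1
  c6: issue ADD r3<-Add1  regs: r0:2,r1:9,r2:15,r3:Add1,r4:3,r5:1
  c7: issue SUB r5<-Add2  regs: r0:2,r1:9,r2:15,r3:Add1,r4:3,r5:Add2
  c8: stall  regs: r0:2,r1:9,r2:15,r3:Add1,r4:3,r5:Add2
  c9: stall  regs: r0:2,r1:9,r2:15,r3:Add1,r4:3,r5:Add2
  c10: CDB Mul1=45; issue MUL r4<-Mul1  regs: r0:2,r1:9,r2:15,r3:Add1,r4:Mul1,r5:Add2
  c11: -  regs: r0:2,r1:9,r2:15,r3:Add1,r4:Mul1,r5:Add2
  c12: -  regs: r0:2,r1:9,r2:15,r3:Add1,r4:Mul1,r5:Add2
  c13: -  regs: r0:2,r1:9,r2:15,r3:Add1,r4:Mul1,r5:Add2
  c14: -  regs: r0:2,r1:9,r2:15,r3:Add1,r4:Mul1,r5:Add2
  c15: CDB Mul1=6  regs: r0:2,r1:9,r2:15,r3:Add1,r4:6,r5:Add2
  c16: CDB Mul2=405  regs: r0:2,r1:9,r2:15,r3:Add1,r4:6,r5:Add2
  c17: -  regs: r0:2,r1:9,r2:15,r3:Add1,r4:6,r5:Add2
  c18: CDB Add1=414  regs: r0:2,r1:9,r2:15,r3:414,r4:6,r5:Add2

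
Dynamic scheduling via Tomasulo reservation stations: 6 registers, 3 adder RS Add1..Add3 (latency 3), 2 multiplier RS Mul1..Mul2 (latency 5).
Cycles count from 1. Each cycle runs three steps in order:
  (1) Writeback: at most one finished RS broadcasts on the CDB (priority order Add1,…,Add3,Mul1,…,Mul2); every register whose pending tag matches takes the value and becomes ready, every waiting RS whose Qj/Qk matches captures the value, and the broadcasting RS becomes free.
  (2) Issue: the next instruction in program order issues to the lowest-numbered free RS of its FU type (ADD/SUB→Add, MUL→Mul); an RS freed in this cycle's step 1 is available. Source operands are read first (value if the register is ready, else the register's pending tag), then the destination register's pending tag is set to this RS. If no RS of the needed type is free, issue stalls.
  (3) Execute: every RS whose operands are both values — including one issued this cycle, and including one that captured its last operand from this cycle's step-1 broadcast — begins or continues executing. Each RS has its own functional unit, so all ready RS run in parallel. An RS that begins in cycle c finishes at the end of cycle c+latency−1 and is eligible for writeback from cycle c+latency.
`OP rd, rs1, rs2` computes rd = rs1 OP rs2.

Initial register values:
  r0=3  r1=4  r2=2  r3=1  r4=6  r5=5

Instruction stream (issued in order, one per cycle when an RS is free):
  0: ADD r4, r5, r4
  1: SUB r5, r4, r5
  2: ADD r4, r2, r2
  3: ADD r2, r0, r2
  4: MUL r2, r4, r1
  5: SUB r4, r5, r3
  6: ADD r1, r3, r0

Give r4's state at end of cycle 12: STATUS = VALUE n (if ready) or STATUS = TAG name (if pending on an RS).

STATUS = VALUE 5

c1: issue ADD r4<-Add1 | r0:3,r1:4,r2:2,r3:1,r4:Add1,r5:5
c2: issue SUB r5<-Add2 | r0:3,r1:4,r2:2,r3:1,r4:Add1,r5:Add2
c3: issue ADD r4<-Add3 | r0:3,r1:4,r2:2,r3:1,r4:Add3,r5:Add2
c4: CDB Add1=11; issue ADD r2<-Add1 | r0:3,r1:4,r2:Add1,r3:1,r4:Add3,r5:Add2
c5: issue MUL r2<-Mul1 | r0:3,r1:4,r2:Mul1,r3:1,r4:Add3,r5:Add2
c6: CDB Add3=4; issue SUB r4<-Add3 | r0:3,r1:4,r2:Mul1,r3:1,r4:Add3,r5:Add2
c7: CDB Add1=5; issue ADD r1<-Add1 | r0:3,r1:Add1,r2:Mul1,r3:1,r4:Add3,r5:Add2
c8: CDB Add2=6 | r0:3,r1:Add1,r2:Mul1,r3:1,r4:Add3,r5:6
c9: - | r0:3,r1:Add1,r2:Mul1,r3:1,r4:Add3,r5:6
c10: CDB Add1=4 | r0:3,r1:4,r2:Mul1,r3:1,r4:Add3,r5:6
c11: CDB Add3=5 | r0:3,r1:4,r2:Mul1,r3:1,r4:5,r5:6
c12: CDB Mul1=16 | r0:3,r1:4,r2:16,r3:1,r4:5,r5:6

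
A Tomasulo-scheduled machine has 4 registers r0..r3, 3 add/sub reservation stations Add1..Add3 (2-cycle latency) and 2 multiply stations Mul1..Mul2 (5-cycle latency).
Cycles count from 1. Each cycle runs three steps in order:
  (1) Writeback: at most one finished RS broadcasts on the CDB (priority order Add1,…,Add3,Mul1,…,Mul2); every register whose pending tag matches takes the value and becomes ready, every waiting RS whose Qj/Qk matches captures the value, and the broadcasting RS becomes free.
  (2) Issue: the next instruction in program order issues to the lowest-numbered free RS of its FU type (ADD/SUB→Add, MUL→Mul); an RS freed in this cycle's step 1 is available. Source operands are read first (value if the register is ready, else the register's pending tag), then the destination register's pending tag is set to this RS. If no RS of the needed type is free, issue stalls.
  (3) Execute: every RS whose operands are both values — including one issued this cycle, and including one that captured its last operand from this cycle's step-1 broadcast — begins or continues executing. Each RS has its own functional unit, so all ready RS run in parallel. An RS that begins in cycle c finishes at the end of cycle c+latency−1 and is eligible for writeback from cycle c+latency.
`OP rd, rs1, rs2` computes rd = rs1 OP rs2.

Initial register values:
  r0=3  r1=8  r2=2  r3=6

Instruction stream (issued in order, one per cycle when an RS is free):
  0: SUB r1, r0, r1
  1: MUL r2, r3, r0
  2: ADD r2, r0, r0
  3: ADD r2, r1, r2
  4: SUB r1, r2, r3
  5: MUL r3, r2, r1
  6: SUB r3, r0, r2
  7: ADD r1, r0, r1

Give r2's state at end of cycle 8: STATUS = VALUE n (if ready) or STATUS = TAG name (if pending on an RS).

c1: issue SUB r1<-Add1 | r0:3,r1:Add1,r2:2,r3:6
c2: issue MUL r2<-Mul1 | r0:3,r1:Add1,r2:Mul1,r3:6
c3: CDB Add1=-5; issue ADD r2<-Add1 | r0:3,r1:-5,r2:Add1,r3:6
c4: issue ADD r2<-Add2 | r0:3,r1:-5,r2:Add2,r3:6
c5: CDB Add1=6; issue SUB r1<-Add1 | r0:3,r1:Add1,r2:Add2,r3:6
c6: issue MUL r3<-Mul2 | r0:3,r1:Add1,r2:Add2,r3:Mul2
c7: CDB Add2=1; issue SUB r3<-Add2 | r0:3,r1:Add1,r2:1,r3:Add2
c8: CDB Mul1=18; issue ADD r1<-Add3 | r0:3,r1:Add3,r2:1,r3:Add2

STATUS = VALUE 1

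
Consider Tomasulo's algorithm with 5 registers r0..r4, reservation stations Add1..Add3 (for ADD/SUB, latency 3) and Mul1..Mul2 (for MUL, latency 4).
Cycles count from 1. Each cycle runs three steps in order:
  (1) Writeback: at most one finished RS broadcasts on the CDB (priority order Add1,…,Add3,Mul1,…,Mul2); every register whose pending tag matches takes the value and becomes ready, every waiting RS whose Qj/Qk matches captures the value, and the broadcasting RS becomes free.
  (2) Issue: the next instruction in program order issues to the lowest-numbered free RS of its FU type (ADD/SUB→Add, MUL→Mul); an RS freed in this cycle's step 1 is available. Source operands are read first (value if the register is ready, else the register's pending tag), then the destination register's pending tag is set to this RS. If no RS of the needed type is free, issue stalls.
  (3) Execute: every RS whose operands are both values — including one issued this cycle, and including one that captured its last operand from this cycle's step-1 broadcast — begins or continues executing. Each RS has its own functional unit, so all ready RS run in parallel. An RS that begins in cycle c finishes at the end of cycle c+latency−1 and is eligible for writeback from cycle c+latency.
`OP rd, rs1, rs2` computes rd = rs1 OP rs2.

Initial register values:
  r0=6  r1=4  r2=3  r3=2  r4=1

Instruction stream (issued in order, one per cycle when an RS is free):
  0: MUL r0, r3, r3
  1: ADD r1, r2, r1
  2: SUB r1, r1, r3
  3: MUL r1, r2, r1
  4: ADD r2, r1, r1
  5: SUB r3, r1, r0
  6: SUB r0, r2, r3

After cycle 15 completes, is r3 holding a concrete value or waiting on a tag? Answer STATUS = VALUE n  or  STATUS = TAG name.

c1: issue MUL r0<-Mul1 | r0:Mul1,r1:4,r2:3,r3:2,r4:1
c2: issue ADD r1<-Add1 | r0:Mul1,r1:Add1,r2:3,r3:2,r4:1
c3: issue SUB r1<-Add2 | r0:Mul1,r1:Add2,r2:3,r3:2,r4:1
c4: issue MUL r1<-Mul2 | r0:Mul1,r1:Mul2,r2:3,r3:2,r4:1
c5: CDB Add1=7; issue ADD r2<-Add1 | r0:Mul1,r1:Mul2,r2:Add1,r3:2,r4:1
c6: CDB Mul1=4; issue SUB r3<-Add3 | r0:4,r1:Mul2,r2:Add1,r3:Add3,r4:1
c7: stall | r0:4,r1:Mul2,r2:Add1,r3:Add3,r4:1
c8: CDB Add2=5; issue SUB r0<-Add2 | r0:Add2,r1:Mul2,r2:Add1,r3:Add3,r4:1
c9: - | r0:Add2,r1:Mul2,r2:Add1,r3:Add3,r4:1
c10: - | r0:Add2,r1:Mul2,r2:Add1,r3:Add3,r4:1
c11: - | r0:Add2,r1:Mul2,r2:Add1,r3:Add3,r4:1
c12: CDB Mul2=15 | r0:Add2,r1:15,r2:Add1,r3:Add3,r4:1
c13: - | r0:Add2,r1:15,r2:Add1,r3:Add3,r4:1
c14: - | r0:Add2,r1:15,r2:Add1,r3:Add3,r4:1
c15: CDB Add1=30 | r0:Add2,r1:15,r2:30,r3:Add3,r4:1

STATUS = TAG Add3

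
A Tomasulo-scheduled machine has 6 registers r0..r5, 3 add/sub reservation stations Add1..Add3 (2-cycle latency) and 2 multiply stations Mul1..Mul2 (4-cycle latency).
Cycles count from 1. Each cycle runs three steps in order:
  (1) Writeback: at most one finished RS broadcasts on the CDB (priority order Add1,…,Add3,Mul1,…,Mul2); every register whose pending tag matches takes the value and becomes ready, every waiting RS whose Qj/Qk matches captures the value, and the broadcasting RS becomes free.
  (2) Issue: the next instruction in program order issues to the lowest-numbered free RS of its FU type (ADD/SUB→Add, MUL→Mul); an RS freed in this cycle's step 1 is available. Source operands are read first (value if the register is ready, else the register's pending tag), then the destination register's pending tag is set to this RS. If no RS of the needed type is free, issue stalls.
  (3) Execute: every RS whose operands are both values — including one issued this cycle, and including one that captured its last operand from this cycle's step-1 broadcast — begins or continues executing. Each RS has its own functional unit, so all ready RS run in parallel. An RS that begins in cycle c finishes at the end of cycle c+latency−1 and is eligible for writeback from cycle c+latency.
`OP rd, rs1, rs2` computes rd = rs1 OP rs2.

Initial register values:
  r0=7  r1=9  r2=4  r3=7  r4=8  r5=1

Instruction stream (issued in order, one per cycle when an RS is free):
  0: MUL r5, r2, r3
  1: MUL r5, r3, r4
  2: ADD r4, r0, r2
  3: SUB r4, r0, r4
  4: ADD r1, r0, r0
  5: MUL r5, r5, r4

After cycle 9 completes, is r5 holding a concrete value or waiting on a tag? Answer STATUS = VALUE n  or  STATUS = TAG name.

STATUS = TAG Mul1

cycle 1: issue MUL r5<-Mul1 // r0:7,r1:9,r2:4,r3:7,r4:8,r5:Mul1
cycle 2: issue MUL r5<-Mul2 // r0:7,r1:9,r2:4,r3:7,r4:8,r5:Mul2
cycle 3: issue ADD r4<-Add1 // r0:7,r1:9,r2:4,r3:7,r4:Add1,r5:Mul2
cycle 4: issue SUB r4<-Add2 // r0:7,r1:9,r2:4,r3:7,r4:Add2,r5:Mul2
cycle 5: CDB Add1=11; issue ADD r1<-Add1 // r0:7,r1:Add1,r2:4,r3:7,r4:Add2,r5:Mul2
cycle 6: CDB Mul1=28; issue MUL r5<-Mul1 // r0:7,r1:Add1,r2:4,r3:7,r4:Add2,r5:Mul1
cycle 7: CDB Add1=14 // r0:7,r1:14,r2:4,r3:7,r4:Add2,r5:Mul1
cycle 8: CDB Add2=-4 // r0:7,r1:14,r2:4,r3:7,r4:-4,r5:Mul1
cycle 9: CDB Mul2=56 // r0:7,r1:14,r2:4,r3:7,r4:-4,r5:Mul1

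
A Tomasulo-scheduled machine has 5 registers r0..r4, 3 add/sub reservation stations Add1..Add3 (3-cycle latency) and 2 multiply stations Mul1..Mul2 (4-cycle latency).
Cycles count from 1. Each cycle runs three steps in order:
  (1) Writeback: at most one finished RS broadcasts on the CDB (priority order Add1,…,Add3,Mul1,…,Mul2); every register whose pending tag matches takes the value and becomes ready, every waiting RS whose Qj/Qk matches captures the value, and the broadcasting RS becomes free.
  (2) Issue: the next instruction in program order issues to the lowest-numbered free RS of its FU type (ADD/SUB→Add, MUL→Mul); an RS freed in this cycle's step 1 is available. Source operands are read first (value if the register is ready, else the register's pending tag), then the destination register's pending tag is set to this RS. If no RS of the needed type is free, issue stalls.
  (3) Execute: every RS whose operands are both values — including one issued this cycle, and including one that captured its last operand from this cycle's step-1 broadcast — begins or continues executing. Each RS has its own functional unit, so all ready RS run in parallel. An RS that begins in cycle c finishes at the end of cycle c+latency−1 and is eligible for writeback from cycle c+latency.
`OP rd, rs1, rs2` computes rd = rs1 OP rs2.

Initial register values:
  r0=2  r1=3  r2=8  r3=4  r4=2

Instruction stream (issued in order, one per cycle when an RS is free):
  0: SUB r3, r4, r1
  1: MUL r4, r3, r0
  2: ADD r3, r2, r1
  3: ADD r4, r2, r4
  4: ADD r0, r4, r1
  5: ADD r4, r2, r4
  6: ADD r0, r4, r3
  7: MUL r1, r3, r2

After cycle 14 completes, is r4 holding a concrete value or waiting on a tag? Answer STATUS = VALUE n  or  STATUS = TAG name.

cycle 1: issue SUB r3<-Add1 // r0:2,r1:3,r2:8,r3:Add1,r4:2
cycle 2: issue MUL r4<-Mul1 // r0:2,r1:3,r2:8,r3:Add1,r4:Mul1
cycle 3: issue ADD r3<-Add2 // r0:2,r1:3,r2:8,r3:Add2,r4:Mul1
cycle 4: CDB Add1=-1; issue ADD r4<-Add1 // r0:2,r1:3,r2:8,r3:Add2,r4:Add1
cycle 5: issue ADD r0<-Add3 // r0:Add3,r1:3,r2:8,r3:Add2,r4:Add1
cycle 6: CDB Add2=11; issue ADD r4<-Add2 // r0:Add3,r1:3,r2:8,r3:11,r4:Add2
cycle 7: stall // r0:Add3,r1:3,r2:8,r3:11,r4:Add2
cycle 8: CDB Mul1=-2; stall // r0:Add3,r1:3,r2:8,r3:11,r4:Add2
cycle 9: stall // r0:Add3,r1:3,r2:8,r3:11,r4:Add2
cycle 10: stall // r0:Add3,r1:3,r2:8,r3:11,r4:Add2
cycle 11: CDB Add1=6; issue ADD r0<-Add1 // r0:Add1,r1:3,r2:8,r3:11,r4:Add2
cycle 12: issue MUL r1<-Mul1 // r0:Add1,r1:Mul1,r2:8,r3:11,r4:Add2
cycle 13: - // r0:Add1,r1:Mul1,r2:8,r3:11,r4:Add2
cycle 14: CDB Add2=14 // r0:Add1,r1:Mul1,r2:8,r3:11,r4:14

STATUS = VALUE 14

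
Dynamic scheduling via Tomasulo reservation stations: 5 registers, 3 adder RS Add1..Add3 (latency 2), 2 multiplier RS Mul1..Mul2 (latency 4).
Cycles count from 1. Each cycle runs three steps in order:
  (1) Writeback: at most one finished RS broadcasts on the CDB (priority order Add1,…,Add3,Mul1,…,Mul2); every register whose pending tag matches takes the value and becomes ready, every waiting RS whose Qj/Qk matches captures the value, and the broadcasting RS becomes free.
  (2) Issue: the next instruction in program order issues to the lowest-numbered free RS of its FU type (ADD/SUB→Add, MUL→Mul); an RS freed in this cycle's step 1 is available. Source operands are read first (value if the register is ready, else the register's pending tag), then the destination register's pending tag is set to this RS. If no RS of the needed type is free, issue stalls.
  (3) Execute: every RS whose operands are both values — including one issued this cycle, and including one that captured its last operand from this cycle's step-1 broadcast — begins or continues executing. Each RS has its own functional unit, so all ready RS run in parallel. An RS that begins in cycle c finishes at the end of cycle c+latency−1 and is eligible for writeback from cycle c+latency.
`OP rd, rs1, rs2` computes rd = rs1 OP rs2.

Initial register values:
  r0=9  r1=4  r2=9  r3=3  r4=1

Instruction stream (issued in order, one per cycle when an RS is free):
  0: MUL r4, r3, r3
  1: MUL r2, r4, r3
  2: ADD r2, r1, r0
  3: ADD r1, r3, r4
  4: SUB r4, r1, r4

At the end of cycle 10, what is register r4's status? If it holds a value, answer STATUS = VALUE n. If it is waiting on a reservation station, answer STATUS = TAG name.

STATUS = VALUE 3

cycle 1: issue MUL r4<-Mul1 // r0:9,r1:4,r2:9,r3:3,r4:Mul1
cycle 2: issue MUL r2<-Mul2 // r0:9,r1:4,r2:Mul2,r3:3,r4:Mul1
cycle 3: issue ADD r2<-Add1 // r0:9,r1:4,r2:Add1,r3:3,r4:Mul1
cycle 4: issue ADD r1<-Add2 // r0:9,r1:Add2,r2:Add1,r3:3,r4:Mul1
cycle 5: CDB Add1=13; issue SUB r4<-Add1 // r0:9,r1:Add2,r2:13,r3:3,r4:Add1
cycle 6: CDB Mul1=9 // r0:9,r1:Add2,r2:13,r3:3,r4:Add1
cycle 7: - // r0:9,r1:Add2,r2:13,r3:3,r4:Add1
cycle 8: CDB Add2=12 // r0:9,r1:12,r2:13,r3:3,r4:Add1
cycle 9: - // r0:9,r1:12,r2:13,r3:3,r4:Add1
cycle 10: CDB Add1=3 // r0:9,r1:12,r2:13,r3:3,r4:3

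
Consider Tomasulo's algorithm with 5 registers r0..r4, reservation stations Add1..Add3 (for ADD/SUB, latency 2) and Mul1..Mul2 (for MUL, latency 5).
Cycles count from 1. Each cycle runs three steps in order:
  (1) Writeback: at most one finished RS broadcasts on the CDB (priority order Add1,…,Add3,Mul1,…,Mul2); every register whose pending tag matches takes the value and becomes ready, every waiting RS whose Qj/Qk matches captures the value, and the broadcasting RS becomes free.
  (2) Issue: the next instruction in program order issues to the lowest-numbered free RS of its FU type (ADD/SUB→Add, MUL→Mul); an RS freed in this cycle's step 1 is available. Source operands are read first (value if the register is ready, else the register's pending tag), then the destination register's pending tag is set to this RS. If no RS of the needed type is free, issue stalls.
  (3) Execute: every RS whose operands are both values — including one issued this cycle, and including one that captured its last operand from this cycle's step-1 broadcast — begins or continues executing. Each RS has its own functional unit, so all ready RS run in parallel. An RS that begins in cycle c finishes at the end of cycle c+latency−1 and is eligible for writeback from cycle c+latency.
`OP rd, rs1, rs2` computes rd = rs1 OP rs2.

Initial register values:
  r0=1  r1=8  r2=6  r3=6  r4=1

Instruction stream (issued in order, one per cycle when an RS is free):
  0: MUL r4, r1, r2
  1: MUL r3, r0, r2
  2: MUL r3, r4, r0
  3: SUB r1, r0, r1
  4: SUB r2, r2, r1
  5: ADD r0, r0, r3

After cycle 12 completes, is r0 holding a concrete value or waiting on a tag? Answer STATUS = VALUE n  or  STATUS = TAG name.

cycle 1: issue MUL r4<-Mul1 // r0:1,r1:8,r2:6,r3:6,r4:Mul1
cycle 2: issue MUL r3<-Mul2 // r0:1,r1:8,r2:6,r3:Mul2,r4:Mul1
cycle 3: stall // r0:1,r1:8,r2:6,r3:Mul2,r4:Mul1
cycle 4: stall // r0:1,r1:8,r2:6,r3:Mul2,r4:Mul1
cycle 5: stall // r0:1,r1:8,r2:6,r3:Mul2,r4:Mul1
cycle 6: CDB Mul1=48; issue MUL r3<-Mul1 // r0:1,r1:8,r2:6,r3:Mul1,r4:48
cycle 7: CDB Mul2=6; issue SUB r1<-Add1 // r0:1,r1:Add1,r2:6,r3:Mul1,r4:48
cycle 8: issue SUB r2<-Add2 // r0:1,r1:Add1,r2:Add2,r3:Mul1,r4:48
cycle 9: CDB Add1=-7; issue ADD r0<-Add1 // r0:Add1,r1:-7,r2:Add2,r3:Mul1,r4:48
cycle 10: - // r0:Add1,r1:-7,r2:Add2,r3:Mul1,r4:48
cycle 11: CDB Add2=13 // r0:Add1,r1:-7,r2:13,r3:Mul1,r4:48
cycle 12: CDB Mul1=48 // r0:Add1,r1:-7,r2:13,r3:48,r4:48

STATUS = TAG Add1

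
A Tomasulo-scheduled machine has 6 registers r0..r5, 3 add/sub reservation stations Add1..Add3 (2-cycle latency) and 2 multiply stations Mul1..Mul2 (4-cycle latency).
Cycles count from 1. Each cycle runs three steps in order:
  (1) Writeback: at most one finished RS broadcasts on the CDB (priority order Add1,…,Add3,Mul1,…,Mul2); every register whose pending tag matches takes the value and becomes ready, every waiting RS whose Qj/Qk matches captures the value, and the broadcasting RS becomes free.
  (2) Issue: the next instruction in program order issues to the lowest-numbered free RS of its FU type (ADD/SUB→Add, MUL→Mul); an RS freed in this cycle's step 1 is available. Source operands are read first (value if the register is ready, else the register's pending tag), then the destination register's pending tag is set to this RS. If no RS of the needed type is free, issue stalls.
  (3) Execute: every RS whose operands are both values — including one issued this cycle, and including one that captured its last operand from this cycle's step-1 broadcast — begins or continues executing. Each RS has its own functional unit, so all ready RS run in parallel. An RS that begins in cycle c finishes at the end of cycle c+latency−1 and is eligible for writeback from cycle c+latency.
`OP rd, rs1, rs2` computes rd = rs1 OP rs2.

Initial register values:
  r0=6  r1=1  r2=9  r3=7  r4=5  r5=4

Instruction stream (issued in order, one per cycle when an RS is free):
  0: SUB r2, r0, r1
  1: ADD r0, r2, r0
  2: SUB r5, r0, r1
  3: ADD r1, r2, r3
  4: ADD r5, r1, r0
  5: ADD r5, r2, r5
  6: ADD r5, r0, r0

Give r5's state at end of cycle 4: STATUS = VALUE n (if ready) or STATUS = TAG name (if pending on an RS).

STATUS = TAG Add1

cycle 1: issue SUB r2<-Add1 // r0:6,r1:1,r2:Add1,r3:7,r4:5,r5:4
cycle 2: issue ADD r0<-Add2 // r0:Add2,r1:1,r2:Add1,r3:7,r4:5,r5:4
cycle 3: CDB Add1=5; issue SUB r5<-Add1 // r0:Add2,r1:1,r2:5,r3:7,r4:5,r5:Add1
cycle 4: issue ADD r1<-Add3 // r0:Add2,r1:Add3,r2:5,r3:7,r4:5,r5:Add1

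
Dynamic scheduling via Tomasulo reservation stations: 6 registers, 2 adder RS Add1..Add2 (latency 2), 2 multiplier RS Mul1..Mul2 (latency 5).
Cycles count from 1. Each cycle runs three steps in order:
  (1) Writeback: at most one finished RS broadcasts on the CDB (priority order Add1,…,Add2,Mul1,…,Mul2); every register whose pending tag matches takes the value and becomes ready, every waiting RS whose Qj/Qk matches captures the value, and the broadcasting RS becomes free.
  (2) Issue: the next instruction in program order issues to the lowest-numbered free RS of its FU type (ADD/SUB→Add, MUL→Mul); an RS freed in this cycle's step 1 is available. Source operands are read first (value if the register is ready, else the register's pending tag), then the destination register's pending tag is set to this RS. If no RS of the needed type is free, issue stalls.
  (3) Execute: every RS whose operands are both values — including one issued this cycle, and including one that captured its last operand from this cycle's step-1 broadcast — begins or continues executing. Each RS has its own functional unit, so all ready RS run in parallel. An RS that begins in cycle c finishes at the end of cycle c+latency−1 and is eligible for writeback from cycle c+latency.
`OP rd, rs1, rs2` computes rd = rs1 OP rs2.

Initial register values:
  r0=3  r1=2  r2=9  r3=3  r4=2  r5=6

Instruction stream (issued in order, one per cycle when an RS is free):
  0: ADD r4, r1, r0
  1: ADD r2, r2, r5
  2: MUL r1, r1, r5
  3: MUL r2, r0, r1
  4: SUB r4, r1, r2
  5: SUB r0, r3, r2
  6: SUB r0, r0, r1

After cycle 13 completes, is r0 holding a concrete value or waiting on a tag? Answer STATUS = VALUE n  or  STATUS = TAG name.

  c1: issue ADD r4<-Add1  regs: r0:3,r1:2,r2:9,r3:3,r4:Add1,r5:6
  c2: issue ADD r2<-Add2  regs: r0:3,r1:2,r2:Add2,r3:3,r4:Add1,r5:6
  c3: CDB Add1=5; issue MUL r1<-Mul1  regs: r0:3,r1:Mul1,r2:Add2,r3:3,r4:5,r5:6
  c4: CDB Add2=15; issue MUL r2<-Mul2  regs: r0:3,r1:Mul1,r2:Mul2,r3:3,r4:5,r5:6
  c5: issue SUB r4<-Add1  regs: r0:3,r1:Mul1,r2:Mul2,r3:3,r4:Add1,r5:6
  c6: issue SUB r0<-Add2  regs: r0:Add2,r1:Mul1,r2:Mul2,r3:3,r4:Add1,r5:6
  c7: stall  regs: r0:Add2,r1:Mul1,r2:Mul2,r3:3,r4:Add1,r5:6
  c8: CDB Mul1=12; stall  regs: r0:Add2,r1:12,r2:Mul2,r3:3,r4:Add1,r5:6
  c9: stall  regs: r0:Add2,r1:12,r2:Mul2,r3:3,r4:Add1,r5:6
  c10: stall  regs: r0:Add2,r1:12,r2:Mul2,r3:3,r4:Add1,r5:6
  c11: stall  regs: r0:Add2,r1:12,r2:Mul2,r3:3,r4:Add1,r5:6
  c12: stall  regs: r0:Add2,r1:12,r2:Mul2,r3:3,r4:Add1,r5:6
  c13: CDB Mul2=36; stall  regs: r0:Add2,r1:12,r2:36,r3:3,r4:Add1,r5:6

STATUS = TAG Add2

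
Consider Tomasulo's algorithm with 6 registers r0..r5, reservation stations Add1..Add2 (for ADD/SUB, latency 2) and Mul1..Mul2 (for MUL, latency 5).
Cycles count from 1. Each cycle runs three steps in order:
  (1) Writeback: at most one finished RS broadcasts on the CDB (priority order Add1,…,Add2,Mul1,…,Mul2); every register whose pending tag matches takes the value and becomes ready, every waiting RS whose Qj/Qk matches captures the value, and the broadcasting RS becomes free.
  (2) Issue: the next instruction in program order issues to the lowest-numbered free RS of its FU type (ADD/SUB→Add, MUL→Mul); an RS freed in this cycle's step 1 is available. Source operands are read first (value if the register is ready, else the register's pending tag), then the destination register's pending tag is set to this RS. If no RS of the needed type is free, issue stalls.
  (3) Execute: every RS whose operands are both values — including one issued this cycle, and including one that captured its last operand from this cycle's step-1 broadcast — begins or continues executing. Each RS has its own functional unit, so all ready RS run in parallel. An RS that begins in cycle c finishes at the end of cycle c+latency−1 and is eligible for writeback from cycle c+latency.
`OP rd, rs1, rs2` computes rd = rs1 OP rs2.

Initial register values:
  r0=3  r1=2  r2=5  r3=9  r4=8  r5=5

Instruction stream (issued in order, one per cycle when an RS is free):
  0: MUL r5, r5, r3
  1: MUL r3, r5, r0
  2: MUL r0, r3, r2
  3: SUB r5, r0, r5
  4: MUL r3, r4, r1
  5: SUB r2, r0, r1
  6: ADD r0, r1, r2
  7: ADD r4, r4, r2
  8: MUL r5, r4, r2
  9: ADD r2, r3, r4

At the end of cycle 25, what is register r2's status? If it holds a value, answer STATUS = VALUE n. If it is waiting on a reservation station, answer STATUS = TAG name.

cycle 1: issue MUL r5<-Mul1 // r0:3,r1:2,r2:5,r3:9,r4:8,r5:Mul1
cycle 2: issue MUL r3<-Mul2 // r0:3,r1:2,r2:5,r3:Mul2,r4:8,r5:Mul1
cycle 3: stall // r0:3,r1:2,r2:5,r3:Mul2,r4:8,r5:Mul1
cycle 4: stall // r0:3,r1:2,r2:5,r3:Mul2,r4:8,r5:Mul1
cycle 5: stall // r0:3,r1:2,r2:5,r3:Mul2,r4:8,r5:Mul1
cycle 6: CDB Mul1=45; issue MUL r0<-Mul1 // r0:Mul1,r1:2,r2:5,r3:Mul2,r4:8,r5:45
cycle 7: issue SUB r5<-Add1 // r0:Mul1,r1:2,r2:5,r3:Mul2,r4:8,r5:Add1
cycle 8: stall // r0:Mul1,r1:2,r2:5,r3:Mul2,r4:8,r5:Add1
cycle 9: stall // r0:Mul1,r1:2,r2:5,r3:Mul2,r4:8,r5:Add1
cycle 10: stall // r0:Mul1,r1:2,r2:5,r3:Mul2,r4:8,r5:Add1
cycle 11: CDB Mul2=135; issue MUL r3<-Mul2 // r0:Mul1,r1:2,r2:5,r3:Mul2,r4:8,r5:Add1
cycle 12: issue SUB r2<-Add2 // r0:Mul1,r1:2,r2:Add2,r3:Mul2,r4:8,r5:Add1
cycle 13: stall // r0:Mul1,r1:2,r2:Add2,r3:Mul2,r4:8,r5:Add1
cycle 14: stall // r0:Mul1,r1:2,r2:Add2,r3:Mul2,r4:8,r5:Add1
cycle 15: stall // r0:Mul1,r1:2,r2:Add2,r3:Mul2,r4:8,r5:Add1
cycle 16: CDB Mul1=675; stall // r0:675,r1:2,r2:Add2,r3:Mul2,r4:8,r5:Add1
cycle 17: CDB Mul2=16; stall // r0:675,r1:2,r2:Add2,r3:16,r4:8,r5:Add1
cycle 18: CDB Add1=630; issue ADD r0<-Add1 // r0:Add1,r1:2,r2:Add2,r3:16,r4:8,r5:630
cycle 19: CDB Add2=673; issue ADD r4<-Add2 // r0:Add1,r1:2,r2:673,r3:16,r4:Add2,r5:630
cycle 20: issue MUL r5<-Mul1 // r0:Add1,r1:2,r2:673,r3:16,r4:Add2,r5:Mul1
cycle 21: CDB Add1=675; issue ADD r2<-Add1 // r0:675,r1:2,r2:Add1,r3:16,r4:Add2,r5:Mul1
cycle 22: CDB Add2=681 // r0:675,r1:2,r2:Add1,r3:16,r4:681,r5:Mul1
cycle 23: - // r0:675,r1:2,r2:Add1,r3:16,r4:681,r5:Mul1
cycle 24: CDB Add1=697 // r0:675,r1:2,r2:697,r3:16,r4:681,r5:Mul1
cycle 25: - // r0:675,r1:2,r2:697,r3:16,r4:681,r5:Mul1

STATUS = VALUE 697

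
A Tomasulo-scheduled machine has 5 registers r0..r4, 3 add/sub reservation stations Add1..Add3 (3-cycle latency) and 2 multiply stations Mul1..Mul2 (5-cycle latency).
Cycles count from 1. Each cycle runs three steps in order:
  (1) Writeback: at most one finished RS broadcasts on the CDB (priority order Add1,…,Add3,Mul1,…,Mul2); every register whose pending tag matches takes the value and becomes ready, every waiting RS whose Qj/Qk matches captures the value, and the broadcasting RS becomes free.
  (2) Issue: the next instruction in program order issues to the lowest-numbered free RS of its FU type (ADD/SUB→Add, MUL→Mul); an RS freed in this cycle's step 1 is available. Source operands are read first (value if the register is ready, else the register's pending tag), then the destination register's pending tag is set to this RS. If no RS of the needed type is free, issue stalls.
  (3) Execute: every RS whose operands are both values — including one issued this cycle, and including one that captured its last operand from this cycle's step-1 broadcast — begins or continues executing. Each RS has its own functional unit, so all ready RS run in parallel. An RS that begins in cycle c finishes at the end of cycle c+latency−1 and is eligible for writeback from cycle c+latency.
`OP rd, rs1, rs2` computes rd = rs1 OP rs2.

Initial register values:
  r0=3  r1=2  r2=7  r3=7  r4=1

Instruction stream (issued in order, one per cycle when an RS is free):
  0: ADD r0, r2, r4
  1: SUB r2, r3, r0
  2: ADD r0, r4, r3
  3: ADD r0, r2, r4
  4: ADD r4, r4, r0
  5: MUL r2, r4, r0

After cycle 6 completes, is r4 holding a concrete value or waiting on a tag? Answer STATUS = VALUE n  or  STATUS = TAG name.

c1: issue ADD r0<-Add1 | r0:Add1,r1:2,r2:7,r3:7,r4:1
c2: issue SUB r2<-Add2 | r0:Add1,r1:2,r2:Add2,r3:7,r4:1
c3: issue ADD r0<-Add3 | r0:Add3,r1:2,r2:Add2,r3:7,r4:1
c4: CDB Add1=8; issue ADD r0<-Add1 | r0:Add1,r1:2,r2:Add2,r3:7,r4:1
c5: stall | r0:Add1,r1:2,r2:Add2,r3:7,r4:1
c6: CDB Add3=8; issue ADD r4<-Add3 | r0:Add1,r1:2,r2:Add2,r3:7,r4:Add3

STATUS = TAG Add3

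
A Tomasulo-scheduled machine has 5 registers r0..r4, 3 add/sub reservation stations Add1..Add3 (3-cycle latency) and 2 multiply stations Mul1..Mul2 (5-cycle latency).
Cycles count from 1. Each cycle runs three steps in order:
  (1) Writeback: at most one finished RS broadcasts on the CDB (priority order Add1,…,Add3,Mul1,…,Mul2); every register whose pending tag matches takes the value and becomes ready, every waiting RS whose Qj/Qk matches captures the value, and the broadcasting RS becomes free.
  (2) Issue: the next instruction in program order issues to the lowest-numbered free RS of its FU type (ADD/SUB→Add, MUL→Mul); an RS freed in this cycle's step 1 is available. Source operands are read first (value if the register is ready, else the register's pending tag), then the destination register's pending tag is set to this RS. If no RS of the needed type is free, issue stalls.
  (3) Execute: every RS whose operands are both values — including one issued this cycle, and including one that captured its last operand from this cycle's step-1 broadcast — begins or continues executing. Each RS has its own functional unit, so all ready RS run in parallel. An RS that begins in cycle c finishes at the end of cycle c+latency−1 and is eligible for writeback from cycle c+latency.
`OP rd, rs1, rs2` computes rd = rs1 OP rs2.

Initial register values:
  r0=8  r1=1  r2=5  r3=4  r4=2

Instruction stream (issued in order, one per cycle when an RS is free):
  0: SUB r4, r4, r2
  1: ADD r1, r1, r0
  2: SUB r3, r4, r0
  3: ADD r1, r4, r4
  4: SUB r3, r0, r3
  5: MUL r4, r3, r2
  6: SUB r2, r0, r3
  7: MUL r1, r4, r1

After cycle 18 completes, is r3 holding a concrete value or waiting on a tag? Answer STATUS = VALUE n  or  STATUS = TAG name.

STATUS = VALUE 19

cycle 1: issue SUB r4<-Add1 // r0:8,r1:1,r2:5,r3:4,r4:Add1
cycle 2: issue ADD r1<-Add2 // r0:8,r1:Add2,r2:5,r3:4,r4:Add1
cycle 3: issue SUB r3<-Add3 // r0:8,r1:Add2,r2:5,r3:Add3,r4:Add1
cycle 4: CDB Add1=-3; issue ADD r1<-Add1 // r0:8,r1:Add1,r2:5,r3:Add3,r4:-3
cycle 5: CDB Add2=9; issue SUB r3<-Add2 // r0:8,r1:Add1,r2:5,r3:Add2,r4:-3
cycle 6: issue MUL r4<-Mul1 // r0:8,r1:Add1,r2:5,r3:Add2,r4:Mul1
cycle 7: CDB Add1=-6; issue SUB r2<-Add1 // r0:8,r1:-6,r2:Add1,r3:Add2,r4:Mul1
cycle 8: CDB Add3=-11; issue MUL r1<-Mul2 // r0:8,r1:Mul2,r2:Add1,r3:Add2,r4:Mul1
cycle 9: - // r0:8,r1:Mul2,r2:Add1,r3:Add2,r4:Mul1
cycle 10: - // r0:8,r1:Mul2,r2:Add1,r3:Add2,r4:Mul1
cycle 11: CDB Add2=19 // r0:8,r1:Mul2,r2:Add1,r3:19,r4:Mul1
cycle 12: - // r0:8,r1:Mul2,r2:Add1,r3:19,r4:Mul1
cycle 13: - // r0:8,r1:Mul2,r2:Add1,r3:19,r4:Mul1
cycle 14: CDB Add1=-11 // r0:8,r1:Mul2,r2:-11,r3:19,r4:Mul1
cycle 15: - // r0:8,r1:Mul2,r2:-11,r3:19,r4:Mul1
cycle 16: CDB Mul1=95 // r0:8,r1:Mul2,r2:-11,r3:19,r4:95
cycle 17: - // r0:8,r1:Mul2,r2:-11,r3:19,r4:95
cycle 18: - // r0:8,r1:Mul2,r2:-11,r3:19,r4:95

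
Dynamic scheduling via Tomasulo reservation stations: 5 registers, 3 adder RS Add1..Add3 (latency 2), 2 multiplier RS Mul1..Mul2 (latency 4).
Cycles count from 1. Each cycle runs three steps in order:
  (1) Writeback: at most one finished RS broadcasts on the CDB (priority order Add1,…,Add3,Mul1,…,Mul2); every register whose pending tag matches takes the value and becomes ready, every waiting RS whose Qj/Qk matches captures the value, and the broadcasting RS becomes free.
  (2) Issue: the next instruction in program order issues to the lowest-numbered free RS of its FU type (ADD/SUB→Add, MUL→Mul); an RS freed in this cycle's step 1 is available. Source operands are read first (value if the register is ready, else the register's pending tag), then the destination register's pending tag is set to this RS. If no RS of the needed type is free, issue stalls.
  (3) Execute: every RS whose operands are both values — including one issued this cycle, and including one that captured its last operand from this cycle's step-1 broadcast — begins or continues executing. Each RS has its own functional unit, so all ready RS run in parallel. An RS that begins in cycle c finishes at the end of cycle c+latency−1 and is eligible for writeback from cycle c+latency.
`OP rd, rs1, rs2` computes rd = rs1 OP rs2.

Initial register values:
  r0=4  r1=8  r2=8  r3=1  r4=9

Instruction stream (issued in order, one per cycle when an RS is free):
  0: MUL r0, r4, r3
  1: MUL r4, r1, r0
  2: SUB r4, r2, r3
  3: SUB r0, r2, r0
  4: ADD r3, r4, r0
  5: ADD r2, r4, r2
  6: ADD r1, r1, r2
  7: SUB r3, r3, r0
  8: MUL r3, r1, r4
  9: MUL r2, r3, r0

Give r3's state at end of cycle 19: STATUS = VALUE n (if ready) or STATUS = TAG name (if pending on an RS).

  c1: issue MUL r0<-Mul1  regs: r0:Mul1,r1:8,r2:8,r3:1,r4:9
  c2: issue MUL r4<-Mul2  regs: r0:Mul1,r1:8,r2:8,r3:1,r4:Mul2
  c3: issue SUB r4<-Add1  regs: r0:Mul1,r1:8,r2:8,r3:1,r4:Add1
  c4: issue SUB r0<-Add2  regs: r0:Add2,r1:8,r2:8,r3:1,r4:Add1
  c5: CDB Add1=7; issue ADD r3<-Add1  regs: r0:Add2,r1:8,r2:8,r3:Add1,r4:7
  c6: CDB Mul1=9; issue ADD r2<-Add3  regs: r0:Add2,r1:8,r2:Add3,r3:Add1,r4:7
  c7: stall  regs: r0:Add2,r1:8,r2:Add3,r3:Add1,r4:7
  c8: CDB Add2=-1; issue ADD r1<-Add2  regs: r0:-1,r1:Add2,r2:Add3,r3:Add1,r4:7
  c9: CDB Add3=15; issue SUB r3<-Add3  regs: r0:-1,r1:Add2,r2:15,r3:Add3,r4:7
  c10: CDB Add1=6; issue MUL r3<-Mul1  regs: r0:-1,r1:Add2,r2:15,r3:Mul1,r4:7
  c11: CDB Add2=23; stall  regs: r0:-1,r1:23,r2:15,r3:Mul1,r4:7
  c12: CDB Add3=7; stall  regs: r0:-1,r1:23,r2:15,r3:Mul1,r4:7
  c13: CDB Mul2=72; issue MUL r2<-Mul2  regs: r0:-1,r1:23,r2:Mul2,r3:Mul1,r4:7
  c14: -  regs: r0:-1,r1:23,r2:Mul2,r3:Mul1,r4:7
  c15: CDB Mul1=161  regs: r0:-1,r1:23,r2:Mul2,r3:161,r4:7
  c16: -  regs: r0:-1,r1:23,r2:Mul2,r3:161,r4:7
  c17: -  regs: r0:-1,r1:23,r2:Mul2,r3:161,r4:7
  c18: -  regs: r0:-1,r1:23,r2:Mul2,r3:161,r4:7
  c19: CDB Mul2=-161  regs: r0:-1,r1:23,r2:-161,r3:161,r4:7

STATUS = VALUE 161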